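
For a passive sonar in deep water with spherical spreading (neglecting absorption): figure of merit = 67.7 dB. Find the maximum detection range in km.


2.43 km


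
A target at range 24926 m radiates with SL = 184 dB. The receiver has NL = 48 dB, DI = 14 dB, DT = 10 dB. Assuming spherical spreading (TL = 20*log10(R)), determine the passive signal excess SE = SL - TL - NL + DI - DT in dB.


Step 1: TL = 20*log10(24926) = 87.93 dB
Step 2: SE = 184 - 87.93 - 48 + 14 - 10 = 52.07

52.07 dB


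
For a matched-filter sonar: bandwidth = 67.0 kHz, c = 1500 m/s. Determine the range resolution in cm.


dR = c/(2*BW) = 1500 / (2 * 67.0e3) = 0.0112 m = 1.12 cm

1.12 cm


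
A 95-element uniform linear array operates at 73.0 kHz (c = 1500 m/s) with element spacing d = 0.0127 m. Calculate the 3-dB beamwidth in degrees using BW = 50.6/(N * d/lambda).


0.86 deg


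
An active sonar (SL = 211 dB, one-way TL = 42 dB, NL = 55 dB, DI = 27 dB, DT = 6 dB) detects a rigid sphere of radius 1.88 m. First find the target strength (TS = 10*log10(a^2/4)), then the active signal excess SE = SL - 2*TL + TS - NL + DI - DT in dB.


Step 1: TS = 10*log10(1.88^2/4) = -0.54 dB
Step 2: SE = SL - 2*TL + TS - NL + DI - DT = 211 - 2*42 + (-0.54) - 55 + 27 - 6 = 92.46

92.46 dB


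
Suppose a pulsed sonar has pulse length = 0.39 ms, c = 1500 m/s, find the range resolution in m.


dR = c*tau/2 = 1500 * 0.39e-3 / 2 = 0.2925

0.2925 m


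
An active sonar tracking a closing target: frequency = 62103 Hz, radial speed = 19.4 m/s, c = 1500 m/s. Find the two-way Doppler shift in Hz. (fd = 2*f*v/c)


1606.4 Hz


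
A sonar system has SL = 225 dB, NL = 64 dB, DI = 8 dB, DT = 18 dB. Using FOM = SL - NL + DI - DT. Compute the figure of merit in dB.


151 dB


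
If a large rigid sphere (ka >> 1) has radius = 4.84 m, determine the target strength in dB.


TS = 10*log10(4.84^2 / 4) = 10*log10(5.8564) = 7.68

7.68 dB


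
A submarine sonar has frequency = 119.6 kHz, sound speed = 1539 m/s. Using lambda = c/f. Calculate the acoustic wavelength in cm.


1.29 cm


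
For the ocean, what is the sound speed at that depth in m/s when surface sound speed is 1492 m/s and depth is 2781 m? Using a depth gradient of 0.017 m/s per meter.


c = 1492 + 0.017 * 2781 = 1539.277

1539.277 m/s


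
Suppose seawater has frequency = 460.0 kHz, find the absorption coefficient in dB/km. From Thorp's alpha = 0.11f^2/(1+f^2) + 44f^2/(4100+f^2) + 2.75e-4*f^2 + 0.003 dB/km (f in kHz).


f^2 = 211600.0
alpha = 0.11*211600.0/(1+211600.0) + 44*211600.0/(4100+211600.0) + 2.75e-4*211600.0 + 0.003 = 101.467

101.467 dB/km


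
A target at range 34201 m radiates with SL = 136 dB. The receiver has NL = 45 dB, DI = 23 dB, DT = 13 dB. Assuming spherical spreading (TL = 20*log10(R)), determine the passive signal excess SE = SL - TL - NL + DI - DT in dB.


Step 1: TL = 20*log10(34201) = 90.68 dB
Step 2: SE = 136 - 90.68 - 45 + 23 - 13 = 10.32

10.32 dB


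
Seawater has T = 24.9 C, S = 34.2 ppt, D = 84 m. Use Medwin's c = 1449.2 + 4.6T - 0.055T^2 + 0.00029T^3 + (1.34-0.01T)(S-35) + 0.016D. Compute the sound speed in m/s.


1534.59 m/s


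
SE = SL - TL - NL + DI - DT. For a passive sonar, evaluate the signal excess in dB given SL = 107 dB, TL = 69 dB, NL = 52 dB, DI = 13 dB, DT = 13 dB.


SE = SL - TL - NL + DI - DT = 107 - 69 - 52 + 13 - 13 = -14

-14 dB


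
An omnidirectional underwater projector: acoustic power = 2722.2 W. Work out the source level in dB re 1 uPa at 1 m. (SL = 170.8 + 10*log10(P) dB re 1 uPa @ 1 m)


SL = 170.8 + 10*log10(2722.2) = 170.8 + 34.35 = 205.15

205.15 dB


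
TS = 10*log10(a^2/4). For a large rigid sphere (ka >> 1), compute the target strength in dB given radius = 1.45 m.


TS = 10*log10(1.45^2 / 4) = 10*log10(0.525625) = -2.79

-2.79 dB


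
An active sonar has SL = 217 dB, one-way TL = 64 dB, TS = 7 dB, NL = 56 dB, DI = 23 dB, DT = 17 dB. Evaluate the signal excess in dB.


46 dB


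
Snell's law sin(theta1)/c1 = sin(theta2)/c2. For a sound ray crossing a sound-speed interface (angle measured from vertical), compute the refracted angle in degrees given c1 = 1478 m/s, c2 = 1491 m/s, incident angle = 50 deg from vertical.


sin(theta2) = (c2/c1)*sin(theta1) = (1491/1478)*sin(50 deg) = 0.77278
theta2 = arcsin(0.77278) = 50.6

50.6 deg


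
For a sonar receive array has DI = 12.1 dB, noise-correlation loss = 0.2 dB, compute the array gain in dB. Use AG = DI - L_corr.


AG = DI - L_corr = 12.1 - 0.2 = 11.9

11.9 dB


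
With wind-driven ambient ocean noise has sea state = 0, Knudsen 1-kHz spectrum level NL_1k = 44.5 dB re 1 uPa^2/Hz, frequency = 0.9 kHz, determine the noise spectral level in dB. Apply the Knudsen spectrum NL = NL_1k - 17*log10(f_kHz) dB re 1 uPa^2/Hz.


45.28 dB


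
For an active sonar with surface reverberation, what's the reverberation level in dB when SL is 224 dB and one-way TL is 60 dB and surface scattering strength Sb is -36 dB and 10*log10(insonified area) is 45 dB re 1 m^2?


113 dB


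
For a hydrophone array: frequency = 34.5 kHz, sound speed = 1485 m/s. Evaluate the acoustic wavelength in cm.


4.3 cm


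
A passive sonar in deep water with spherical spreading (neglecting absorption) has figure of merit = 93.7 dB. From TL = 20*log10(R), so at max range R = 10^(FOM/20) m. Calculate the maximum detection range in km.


At max range FOM = TL, so 20*log10(R) = 93.7
R = 10^(93.7/20) = 48417.24 m = 48.42 km

48.42 km


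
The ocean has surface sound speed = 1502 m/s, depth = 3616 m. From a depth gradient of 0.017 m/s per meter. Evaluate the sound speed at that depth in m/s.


c = 1502 + 0.017 * 3616 = 1563.472

1563.472 m/s


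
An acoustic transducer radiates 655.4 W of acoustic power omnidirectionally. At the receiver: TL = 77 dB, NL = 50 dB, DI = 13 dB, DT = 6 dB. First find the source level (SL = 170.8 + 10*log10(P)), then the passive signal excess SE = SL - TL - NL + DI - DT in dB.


Step 1: SL = 170.8 + 10*log10(655.4) = 198.97 dB
Step 2: SE = SL - TL - NL + DI - DT = 198.97 - 77 - 50 + 13 - 6 = 78.97

78.97 dB


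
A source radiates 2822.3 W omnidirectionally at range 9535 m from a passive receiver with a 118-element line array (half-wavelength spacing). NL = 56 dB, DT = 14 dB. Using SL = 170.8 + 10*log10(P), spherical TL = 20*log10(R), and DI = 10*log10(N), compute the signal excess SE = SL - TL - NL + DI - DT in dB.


Step 1: SL = 170.8 + 10*log10(2822.3) = 205.31 dB
Step 2: TL = 20*log10(9535) = 79.59 dB
Step 3: DI = 10*log10(118) = 20.72 dB
Step 4: SE = SL - TL - NL + DI - DT = 205.31 - 79.59 - 56 + 20.72 - 14 = 76.44

76.44 dB


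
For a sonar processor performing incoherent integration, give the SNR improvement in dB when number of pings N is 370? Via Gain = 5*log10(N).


12.84 dB


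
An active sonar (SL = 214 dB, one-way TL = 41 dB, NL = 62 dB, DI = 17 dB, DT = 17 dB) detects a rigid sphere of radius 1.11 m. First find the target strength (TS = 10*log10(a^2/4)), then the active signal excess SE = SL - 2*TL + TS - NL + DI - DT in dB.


Step 1: TS = 10*log10(1.11^2/4) = -5.11 dB
Step 2: SE = SL - 2*TL + TS - NL + DI - DT = 214 - 2*41 + (-5.11) - 62 + 17 - 17 = 64.89

64.89 dB


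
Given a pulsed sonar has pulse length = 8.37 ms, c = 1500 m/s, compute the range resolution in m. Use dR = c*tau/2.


6.2775 m


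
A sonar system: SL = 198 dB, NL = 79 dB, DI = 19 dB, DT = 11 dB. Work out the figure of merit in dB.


FOM = SL - NL + DI - DT = 198 - 79 + 19 - 11 = 127

127 dB


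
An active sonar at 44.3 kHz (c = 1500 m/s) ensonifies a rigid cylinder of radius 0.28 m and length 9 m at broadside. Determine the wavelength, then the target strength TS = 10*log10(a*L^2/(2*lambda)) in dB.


Step 1: lambda = c/f = 1500/44300 = 0.03386 m
Step 2: TS = 10*log10(a*L^2/(2*lambda)) = 10*log10(0.28*9^2/(2*0.03386)) = 25.25

25.25 dB


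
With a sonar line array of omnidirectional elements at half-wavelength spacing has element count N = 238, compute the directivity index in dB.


23.77 dB


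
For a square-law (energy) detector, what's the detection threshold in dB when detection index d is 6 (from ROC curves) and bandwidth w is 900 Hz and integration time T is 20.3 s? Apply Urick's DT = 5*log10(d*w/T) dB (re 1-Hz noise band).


12.12 dB


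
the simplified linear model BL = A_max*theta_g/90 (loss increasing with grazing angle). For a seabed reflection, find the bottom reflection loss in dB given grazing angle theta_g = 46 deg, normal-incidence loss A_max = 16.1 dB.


BL = A_max * theta_g / 90 = 16.1 * 46 / 90 = 8.23

8.23 dB


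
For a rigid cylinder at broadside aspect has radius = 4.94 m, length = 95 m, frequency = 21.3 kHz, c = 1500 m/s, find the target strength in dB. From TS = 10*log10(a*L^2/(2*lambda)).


55.0 dB


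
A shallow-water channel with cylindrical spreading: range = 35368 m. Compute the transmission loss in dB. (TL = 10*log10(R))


45.49 dB


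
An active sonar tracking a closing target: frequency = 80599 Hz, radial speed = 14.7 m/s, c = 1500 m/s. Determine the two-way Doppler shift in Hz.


1579.74 Hz


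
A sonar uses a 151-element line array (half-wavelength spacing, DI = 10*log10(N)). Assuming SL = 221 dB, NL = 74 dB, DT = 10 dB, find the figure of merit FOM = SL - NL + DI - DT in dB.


Step 1: DI = 10*log10(151) = 21.79 dB
Step 2: FOM = SL - NL + DI - DT = 221 - 74 + 21.79 - 10 = 158.79

158.79 dB


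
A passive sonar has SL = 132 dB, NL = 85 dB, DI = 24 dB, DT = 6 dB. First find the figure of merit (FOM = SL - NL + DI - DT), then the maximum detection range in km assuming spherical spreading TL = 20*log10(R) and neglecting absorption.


Step 1: FOM = SL - NL + DI - DT = 132 - 85 + 24 - 6 = 65 dB
Step 2: at max range FOM = TL = 20*log10(R), so R = 10^(65/20) = 1778.28 m = 1.78 km

1.78 km


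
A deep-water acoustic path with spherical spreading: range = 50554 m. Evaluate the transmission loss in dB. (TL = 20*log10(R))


TL = 20*log10(50554) = 94.08

94.08 dB


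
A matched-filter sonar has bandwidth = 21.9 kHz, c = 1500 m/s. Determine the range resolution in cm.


3.42 cm


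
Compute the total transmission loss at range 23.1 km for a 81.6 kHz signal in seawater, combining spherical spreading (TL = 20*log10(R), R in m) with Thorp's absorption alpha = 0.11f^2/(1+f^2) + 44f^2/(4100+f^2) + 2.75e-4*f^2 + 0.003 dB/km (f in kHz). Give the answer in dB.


761.24 dB


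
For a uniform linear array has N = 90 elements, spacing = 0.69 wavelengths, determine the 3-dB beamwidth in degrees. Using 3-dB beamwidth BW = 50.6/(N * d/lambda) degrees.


BW = 50.6 / (90 * 0.69) = 50.6 / 62.1 = 0.81

0.81 deg


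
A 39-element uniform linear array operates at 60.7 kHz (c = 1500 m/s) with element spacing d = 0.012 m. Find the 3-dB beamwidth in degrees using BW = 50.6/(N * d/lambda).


2.67 deg


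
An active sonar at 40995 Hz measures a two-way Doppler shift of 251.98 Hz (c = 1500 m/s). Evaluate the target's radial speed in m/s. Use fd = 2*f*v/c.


4.61 m/s


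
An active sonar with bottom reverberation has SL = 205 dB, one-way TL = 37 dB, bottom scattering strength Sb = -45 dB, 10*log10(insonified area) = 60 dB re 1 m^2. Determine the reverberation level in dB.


146 dB


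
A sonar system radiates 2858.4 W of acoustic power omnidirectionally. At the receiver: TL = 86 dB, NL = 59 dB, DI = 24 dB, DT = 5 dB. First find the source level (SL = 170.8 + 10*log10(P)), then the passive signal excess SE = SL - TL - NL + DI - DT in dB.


Step 1: SL = 170.8 + 10*log10(2858.4) = 205.36 dB
Step 2: SE = SL - TL - NL + DI - DT = 205.36 - 86 - 59 + 24 - 5 = 79.36

79.36 dB


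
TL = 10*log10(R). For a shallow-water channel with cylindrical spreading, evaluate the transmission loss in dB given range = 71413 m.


48.54 dB


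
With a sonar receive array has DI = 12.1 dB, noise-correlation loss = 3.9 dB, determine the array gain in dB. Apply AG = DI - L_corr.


8.2 dB


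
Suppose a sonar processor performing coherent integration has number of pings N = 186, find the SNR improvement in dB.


Gain = 10*log10(186) = 22.7

22.7 dB


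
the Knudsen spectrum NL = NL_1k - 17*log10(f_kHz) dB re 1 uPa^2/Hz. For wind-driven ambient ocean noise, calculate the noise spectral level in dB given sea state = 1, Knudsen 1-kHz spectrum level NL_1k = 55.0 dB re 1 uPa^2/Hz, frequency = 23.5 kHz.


NL = NL_1k - 17*log10(f_kHz) = 55.0 - 17*log10(23.5) = 55.0 - (23.31) = 31.69

31.69 dB


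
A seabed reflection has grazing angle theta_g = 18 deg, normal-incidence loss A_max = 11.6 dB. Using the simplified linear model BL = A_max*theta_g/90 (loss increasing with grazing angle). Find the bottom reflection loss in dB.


2.32 dB


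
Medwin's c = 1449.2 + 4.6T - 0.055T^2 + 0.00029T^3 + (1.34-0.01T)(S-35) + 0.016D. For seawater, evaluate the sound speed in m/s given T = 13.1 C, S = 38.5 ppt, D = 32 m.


1505.42 m/s


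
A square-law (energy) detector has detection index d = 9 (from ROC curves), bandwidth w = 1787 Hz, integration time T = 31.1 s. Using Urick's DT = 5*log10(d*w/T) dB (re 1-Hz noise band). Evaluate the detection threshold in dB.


DT = 5*log10(d*w/T) = 5*log10(9 * 1787 / 31.1) = 5*log10(517.14) = 13.57

13.57 dB


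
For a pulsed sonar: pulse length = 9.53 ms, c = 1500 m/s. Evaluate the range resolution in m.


dR = c*tau/2 = 1500 * 9.53e-3 / 2 = 7.1475

7.1475 m


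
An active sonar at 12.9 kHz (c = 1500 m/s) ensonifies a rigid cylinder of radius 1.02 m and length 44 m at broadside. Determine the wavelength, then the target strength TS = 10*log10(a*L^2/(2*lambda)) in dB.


Step 1: lambda = c/f = 1500/12900 = 0.11628 m
Step 2: TS = 10*log10(a*L^2/(2*lambda)) = 10*log10(1.02*44^2/(2*0.11628)) = 39.29

39.29 dB


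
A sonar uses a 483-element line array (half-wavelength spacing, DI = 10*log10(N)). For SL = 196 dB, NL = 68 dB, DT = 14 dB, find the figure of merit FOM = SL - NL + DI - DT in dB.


Step 1: DI = 10*log10(483) = 26.84 dB
Step 2: FOM = SL - NL + DI - DT = 196 - 68 + 26.84 - 14 = 140.84

140.84 dB


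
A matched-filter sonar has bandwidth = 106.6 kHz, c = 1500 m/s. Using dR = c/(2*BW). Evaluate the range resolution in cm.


dR = c/(2*BW) = 1500 / (2 * 106.6e3) = 0.007 m = 0.7 cm

0.7 cm


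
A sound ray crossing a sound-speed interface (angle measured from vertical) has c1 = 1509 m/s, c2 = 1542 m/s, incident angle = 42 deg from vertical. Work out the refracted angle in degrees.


sin(theta2) = (c2/c1)*sin(theta1) = (1542/1509)*sin(42 deg) = 0.68376
theta2 = arcsin(0.68376) = 43.14

43.14 deg


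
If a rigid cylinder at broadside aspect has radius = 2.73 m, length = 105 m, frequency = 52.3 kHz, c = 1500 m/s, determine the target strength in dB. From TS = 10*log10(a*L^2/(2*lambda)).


lambda = 1500/52300 = 0.02868 m
TS = 10*log10(2.73*105^2/(2*0.02868)) = 57.2

57.2 dB


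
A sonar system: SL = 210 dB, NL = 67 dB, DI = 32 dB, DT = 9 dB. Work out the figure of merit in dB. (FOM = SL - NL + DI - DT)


166 dB


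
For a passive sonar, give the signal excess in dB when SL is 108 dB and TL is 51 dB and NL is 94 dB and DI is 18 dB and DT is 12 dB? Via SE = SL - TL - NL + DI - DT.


-31 dB


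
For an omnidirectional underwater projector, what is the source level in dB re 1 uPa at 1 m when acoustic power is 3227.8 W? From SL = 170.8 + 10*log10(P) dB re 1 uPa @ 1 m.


SL = 170.8 + 10*log10(3227.8) = 170.8 + 35.09 = 205.89

205.89 dB


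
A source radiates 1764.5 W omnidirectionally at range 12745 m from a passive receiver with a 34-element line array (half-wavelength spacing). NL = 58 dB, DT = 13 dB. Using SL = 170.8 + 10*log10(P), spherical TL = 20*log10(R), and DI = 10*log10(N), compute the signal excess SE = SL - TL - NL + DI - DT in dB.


Step 1: SL = 170.8 + 10*log10(1764.5) = 203.27 dB
Step 2: TL = 20*log10(12745) = 82.11 dB
Step 3: DI = 10*log10(34) = 15.31 dB
Step 4: SE = SL - TL - NL + DI - DT = 203.27 - 82.11 - 58 + 15.31 - 13 = 65.47

65.47 dB


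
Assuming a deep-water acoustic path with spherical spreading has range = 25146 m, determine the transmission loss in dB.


TL = 20*log10(25146) = 88.01

88.01 dB


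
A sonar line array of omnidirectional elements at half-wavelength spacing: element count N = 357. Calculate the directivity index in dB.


DI = 10*log10(357) = 25.53

25.53 dB


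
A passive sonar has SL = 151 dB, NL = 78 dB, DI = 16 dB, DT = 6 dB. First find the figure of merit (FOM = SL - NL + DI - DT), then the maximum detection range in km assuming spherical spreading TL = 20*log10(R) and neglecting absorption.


Step 1: FOM = SL - NL + DI - DT = 151 - 78 + 16 - 6 = 83 dB
Step 2: at max range FOM = TL = 20*log10(R), so R = 10^(83/20) = 14125.38 m = 14.13 km

14.13 km


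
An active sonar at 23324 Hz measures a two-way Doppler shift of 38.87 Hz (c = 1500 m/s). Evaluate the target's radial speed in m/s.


From fd = 2*f*v/c, v = c*fd/(2*f) = 1500 * 38.87 / (2*23324) = 1.25

1.25 m/s


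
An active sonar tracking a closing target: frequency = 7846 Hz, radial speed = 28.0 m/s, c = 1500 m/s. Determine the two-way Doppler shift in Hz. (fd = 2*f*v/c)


fd = 2*f*v/c = 2 * 7846 * 28.0 / 1500 = 292.92

292.92 Hz


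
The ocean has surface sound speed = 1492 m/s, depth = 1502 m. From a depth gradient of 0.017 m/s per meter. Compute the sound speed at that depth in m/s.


c = 1492 + 0.017 * 1502 = 1517.534

1517.534 m/s


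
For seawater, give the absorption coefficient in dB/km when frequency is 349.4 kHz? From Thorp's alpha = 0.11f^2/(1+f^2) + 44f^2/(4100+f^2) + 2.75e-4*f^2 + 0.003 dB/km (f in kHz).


f^2 = 122080.36
alpha = 0.11*122080.36/(1+122080.36) + 44*122080.36/(4100+122080.36) + 2.75e-4*122080.36 + 0.003 = 76.255

76.255 dB/km


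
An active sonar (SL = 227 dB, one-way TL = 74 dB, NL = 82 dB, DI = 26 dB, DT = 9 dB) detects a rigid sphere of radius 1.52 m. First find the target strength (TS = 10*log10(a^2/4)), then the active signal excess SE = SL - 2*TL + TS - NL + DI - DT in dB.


Step 1: TS = 10*log10(1.52^2/4) = -2.38 dB
Step 2: SE = SL - 2*TL + TS - NL + DI - DT = 227 - 2*74 + (-2.38) - 82 + 26 - 9 = 11.62

11.62 dB


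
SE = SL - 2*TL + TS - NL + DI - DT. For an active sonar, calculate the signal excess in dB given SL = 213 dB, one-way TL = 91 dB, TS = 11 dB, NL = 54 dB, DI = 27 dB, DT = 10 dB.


SE = SL - 2*TL + TS - NL + DI - DT = 213 - 2*91 + (11) - 54 + 27 - 10 = 5

5 dB


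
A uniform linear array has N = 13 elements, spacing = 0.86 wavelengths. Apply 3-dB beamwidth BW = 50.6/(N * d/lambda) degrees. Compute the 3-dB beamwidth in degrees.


4.53 deg


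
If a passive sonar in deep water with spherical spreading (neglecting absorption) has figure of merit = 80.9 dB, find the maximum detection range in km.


11.09 km


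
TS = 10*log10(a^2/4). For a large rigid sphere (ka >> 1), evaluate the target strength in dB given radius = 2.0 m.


0.0 dB


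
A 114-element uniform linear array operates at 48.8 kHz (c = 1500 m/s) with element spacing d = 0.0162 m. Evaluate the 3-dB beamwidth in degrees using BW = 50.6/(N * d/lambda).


Step 1: lambda = 1500/48800 = 0.03074 m
Step 2: d/lambda = 0.0162/0.03074 = 0.527
Step 3: BW = 50.6/(N * d/lambda) = 50.6/(114 * 0.527) = 0.84

0.84 deg


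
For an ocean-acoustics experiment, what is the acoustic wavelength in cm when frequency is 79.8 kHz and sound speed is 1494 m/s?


lambda = c/f = 1494 / 79800 = 0.0187 m = 1.87 cm

1.87 cm


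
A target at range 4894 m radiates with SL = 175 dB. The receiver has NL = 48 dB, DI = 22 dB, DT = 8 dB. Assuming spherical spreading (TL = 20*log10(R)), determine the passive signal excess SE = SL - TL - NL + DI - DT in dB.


Step 1: TL = 20*log10(4894) = 73.79 dB
Step 2: SE = 175 - 73.79 - 48 + 22 - 8 = 67.21

67.21 dB


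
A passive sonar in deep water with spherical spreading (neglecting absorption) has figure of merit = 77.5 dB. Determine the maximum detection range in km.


7.5 km


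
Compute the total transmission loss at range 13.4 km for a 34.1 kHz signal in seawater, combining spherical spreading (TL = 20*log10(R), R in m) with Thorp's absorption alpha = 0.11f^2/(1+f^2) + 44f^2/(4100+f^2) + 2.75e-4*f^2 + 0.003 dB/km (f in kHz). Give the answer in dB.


Step 1 (Thorp): alpha = 0.11*1162.81/(1+1162.81) + 44*1162.81/(4100+1162.81) + 2.75e-4*1162.81 + 0.003 = 10.1544 dB/km
Step 2: TL_spread = 20*log10(13400) = 82.54 dB
Step 3: TL_abs = alpha*R = 10.1544 * 13.4 = 136.07 dB
Step 4: TL_total = 82.54 + 136.07 = 218.61

218.61 dB


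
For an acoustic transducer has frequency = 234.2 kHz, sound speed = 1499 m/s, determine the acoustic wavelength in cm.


lambda = c/f = 1499 / 234200 = 0.0064 m = 0.64 cm

0.64 cm


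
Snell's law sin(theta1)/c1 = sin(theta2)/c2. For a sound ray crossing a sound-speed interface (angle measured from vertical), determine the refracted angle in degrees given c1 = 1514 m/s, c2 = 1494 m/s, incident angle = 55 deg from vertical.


sin(theta2) = (c2/c1)*sin(theta1) = (1494/1514)*sin(55 deg) = 0.80833
theta2 = arcsin(0.80833) = 53.93

53.93 deg


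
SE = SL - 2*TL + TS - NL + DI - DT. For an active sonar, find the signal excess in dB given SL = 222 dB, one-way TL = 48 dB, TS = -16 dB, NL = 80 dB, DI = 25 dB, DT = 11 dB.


SE = SL - 2*TL + TS - NL + DI - DT = 222 - 2*48 + (-16) - 80 + 25 - 11 = 44

44 dB


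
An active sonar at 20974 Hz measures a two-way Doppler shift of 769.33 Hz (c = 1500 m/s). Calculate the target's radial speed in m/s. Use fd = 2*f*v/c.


27.51 m/s


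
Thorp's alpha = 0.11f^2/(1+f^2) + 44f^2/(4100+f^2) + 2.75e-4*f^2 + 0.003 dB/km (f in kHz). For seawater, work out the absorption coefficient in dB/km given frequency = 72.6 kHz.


f^2 = 5270.76
alpha = 0.11*5270.76/(1+5270.76) + 44*5270.76/(4100+5270.76) + 2.75e-4*5270.76 + 0.003 = 26.311

26.311 dB/km


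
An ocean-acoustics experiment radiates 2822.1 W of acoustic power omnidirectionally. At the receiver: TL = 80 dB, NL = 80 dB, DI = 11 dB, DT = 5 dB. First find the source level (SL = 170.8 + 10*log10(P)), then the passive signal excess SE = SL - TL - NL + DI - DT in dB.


Step 1: SL = 170.8 + 10*log10(2822.1) = 205.31 dB
Step 2: SE = SL - TL - NL + DI - DT = 205.31 - 80 - 80 + 11 - 5 = 51.31

51.31 dB


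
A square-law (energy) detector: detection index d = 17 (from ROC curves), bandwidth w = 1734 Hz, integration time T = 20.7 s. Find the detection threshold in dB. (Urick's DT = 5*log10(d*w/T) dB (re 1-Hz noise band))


15.77 dB


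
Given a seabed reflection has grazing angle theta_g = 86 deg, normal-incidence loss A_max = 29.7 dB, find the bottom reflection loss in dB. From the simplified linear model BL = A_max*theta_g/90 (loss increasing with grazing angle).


BL = A_max * theta_g / 90 = 29.7 * 86 / 90 = 28.38

28.38 dB


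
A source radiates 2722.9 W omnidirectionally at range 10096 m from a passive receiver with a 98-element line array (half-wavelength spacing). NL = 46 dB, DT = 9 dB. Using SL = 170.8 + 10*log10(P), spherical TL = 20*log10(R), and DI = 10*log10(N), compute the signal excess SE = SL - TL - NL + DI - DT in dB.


Step 1: SL = 170.8 + 10*log10(2722.9) = 205.15 dB
Step 2: TL = 20*log10(10096) = 80.08 dB
Step 3: DI = 10*log10(98) = 19.91 dB
Step 4: SE = SL - TL - NL + DI - DT = 205.15 - 80.08 - 46 + 19.91 - 9 = 89.98

89.98 dB


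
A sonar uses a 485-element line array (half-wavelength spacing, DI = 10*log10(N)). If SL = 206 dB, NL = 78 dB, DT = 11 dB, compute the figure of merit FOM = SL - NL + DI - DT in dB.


Step 1: DI = 10*log10(485) = 26.86 dB
Step 2: FOM = SL - NL + DI - DT = 206 - 78 + 26.86 - 11 = 143.86

143.86 dB


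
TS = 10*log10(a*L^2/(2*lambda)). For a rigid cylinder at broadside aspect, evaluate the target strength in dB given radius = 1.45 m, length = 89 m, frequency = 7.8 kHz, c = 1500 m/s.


lambda = 1500/7800 = 0.19231 m
TS = 10*log10(1.45*89^2/(2*0.19231)) = 44.75

44.75 dB


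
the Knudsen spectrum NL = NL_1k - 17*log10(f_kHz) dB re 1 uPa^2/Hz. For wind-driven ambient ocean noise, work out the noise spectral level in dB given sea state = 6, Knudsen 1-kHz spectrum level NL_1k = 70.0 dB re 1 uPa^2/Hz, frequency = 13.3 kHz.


NL = NL_1k - 17*log10(f_kHz) = 70.0 - 17*log10(13.3) = 70.0 - (19.11) = 50.89

50.89 dB


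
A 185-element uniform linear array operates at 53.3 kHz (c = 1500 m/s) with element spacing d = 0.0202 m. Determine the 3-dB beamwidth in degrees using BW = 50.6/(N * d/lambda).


Step 1: lambda = 1500/53300 = 0.02814 m
Step 2: d/lambda = 0.0202/0.02814 = 0.7178
Step 3: BW = 50.6/(N * d/lambda) = 50.6/(185 * 0.7178) = 0.38

0.38 deg


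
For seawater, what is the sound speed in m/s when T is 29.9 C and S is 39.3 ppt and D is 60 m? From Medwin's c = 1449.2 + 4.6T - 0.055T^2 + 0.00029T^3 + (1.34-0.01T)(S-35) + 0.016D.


1550.76 m/s


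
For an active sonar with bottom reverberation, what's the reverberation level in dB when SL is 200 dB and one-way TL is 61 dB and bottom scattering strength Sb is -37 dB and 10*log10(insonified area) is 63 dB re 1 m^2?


RL = SL - 2*TL + Sb + 10*log10(A) = 200 - 2*61 + (-37) + 63 = 104

104 dB


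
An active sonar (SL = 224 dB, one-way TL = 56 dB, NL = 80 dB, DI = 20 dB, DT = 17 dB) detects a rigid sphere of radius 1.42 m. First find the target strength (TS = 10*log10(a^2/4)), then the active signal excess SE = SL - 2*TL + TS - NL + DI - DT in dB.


Step 1: TS = 10*log10(1.42^2/4) = -2.97 dB
Step 2: SE = SL - 2*TL + TS - NL + DI - DT = 224 - 2*56 + (-2.97) - 80 + 20 - 17 = 32.03

32.03 dB


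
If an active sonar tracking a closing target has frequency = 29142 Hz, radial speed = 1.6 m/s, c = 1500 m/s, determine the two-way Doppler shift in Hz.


fd = 2*f*v/c = 2 * 29142 * 1.6 / 1500 = 62.17

62.17 Hz


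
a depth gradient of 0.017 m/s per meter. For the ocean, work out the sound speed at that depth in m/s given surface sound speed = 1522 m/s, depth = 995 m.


1538.915 m/s


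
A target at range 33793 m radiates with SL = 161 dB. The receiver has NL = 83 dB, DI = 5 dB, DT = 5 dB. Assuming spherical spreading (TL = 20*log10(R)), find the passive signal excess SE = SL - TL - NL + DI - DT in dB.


-12.58 dB


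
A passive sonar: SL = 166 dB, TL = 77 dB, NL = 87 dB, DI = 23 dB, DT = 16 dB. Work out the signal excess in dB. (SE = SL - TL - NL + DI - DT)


9 dB


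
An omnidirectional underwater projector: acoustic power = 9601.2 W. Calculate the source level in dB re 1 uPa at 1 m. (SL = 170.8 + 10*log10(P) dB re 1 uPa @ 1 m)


SL = 170.8 + 10*log10(9601.2) = 170.8 + 39.82 = 210.62

210.62 dB


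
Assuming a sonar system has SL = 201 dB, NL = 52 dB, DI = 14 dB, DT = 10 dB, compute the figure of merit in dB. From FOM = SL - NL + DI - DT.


FOM = SL - NL + DI - DT = 201 - 52 + 14 - 10 = 153

153 dB


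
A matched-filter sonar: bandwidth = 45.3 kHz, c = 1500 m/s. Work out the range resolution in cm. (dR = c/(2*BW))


1.66 cm


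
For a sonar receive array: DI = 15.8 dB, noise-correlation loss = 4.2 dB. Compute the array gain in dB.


AG = DI - L_corr = 15.8 - 4.2 = 11.6

11.6 dB


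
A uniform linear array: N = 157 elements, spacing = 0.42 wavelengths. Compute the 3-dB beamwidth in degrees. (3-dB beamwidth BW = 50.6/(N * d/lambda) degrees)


0.77 deg


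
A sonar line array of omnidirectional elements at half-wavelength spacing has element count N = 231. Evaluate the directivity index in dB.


DI = 10*log10(231) = 23.64

23.64 dB


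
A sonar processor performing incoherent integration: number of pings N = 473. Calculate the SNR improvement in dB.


Gain = 5*log10(473) = 13.37

13.37 dB


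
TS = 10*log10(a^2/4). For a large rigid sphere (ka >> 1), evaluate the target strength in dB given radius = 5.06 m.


TS = 10*log10(5.06^2 / 4) = 10*log10(6.4009) = 8.06

8.06 dB


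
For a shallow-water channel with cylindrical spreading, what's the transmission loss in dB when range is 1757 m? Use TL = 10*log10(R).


32.45 dB


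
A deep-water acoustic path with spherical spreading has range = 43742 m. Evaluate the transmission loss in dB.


TL = 20*log10(43742) = 92.82

92.82 dB


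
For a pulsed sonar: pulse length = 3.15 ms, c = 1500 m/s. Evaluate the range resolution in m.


dR = c*tau/2 = 1500 * 3.15e-3 / 2 = 2.3625

2.3625 m


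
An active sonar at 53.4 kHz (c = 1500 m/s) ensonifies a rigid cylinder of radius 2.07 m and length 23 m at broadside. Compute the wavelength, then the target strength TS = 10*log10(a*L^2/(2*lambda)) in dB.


Step 1: lambda = c/f = 1500/53400 = 0.02809 m
Step 2: TS = 10*log10(a*L^2/(2*lambda)) = 10*log10(2.07*23^2/(2*0.02809)) = 42.9

42.9 dB


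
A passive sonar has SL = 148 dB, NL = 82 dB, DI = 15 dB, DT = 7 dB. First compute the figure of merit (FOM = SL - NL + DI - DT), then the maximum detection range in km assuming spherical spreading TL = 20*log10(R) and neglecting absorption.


Step 1: FOM = SL - NL + DI - DT = 148 - 82 + 15 - 7 = 74 dB
Step 2: at max range FOM = TL = 20*log10(R), so R = 10^(74/20) = 5011.87 m = 5.01 km

5.01 km


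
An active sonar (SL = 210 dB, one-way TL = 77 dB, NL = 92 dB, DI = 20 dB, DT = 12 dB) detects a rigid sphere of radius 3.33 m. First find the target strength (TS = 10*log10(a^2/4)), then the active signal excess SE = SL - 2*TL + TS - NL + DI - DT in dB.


Step 1: TS = 10*log10(3.33^2/4) = 4.43 dB
Step 2: SE = SL - 2*TL + TS - NL + DI - DT = 210 - 2*77 + (4.43) - 92 + 20 - 12 = -23.57

-23.57 dB


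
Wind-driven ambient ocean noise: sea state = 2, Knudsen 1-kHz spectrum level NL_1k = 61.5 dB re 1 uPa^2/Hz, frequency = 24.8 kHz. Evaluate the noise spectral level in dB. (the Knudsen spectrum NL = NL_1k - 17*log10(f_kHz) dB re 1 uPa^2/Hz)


NL = NL_1k - 17*log10(f_kHz) = 61.5 - 17*log10(24.8) = 61.5 - (23.71) = 37.79

37.79 dB


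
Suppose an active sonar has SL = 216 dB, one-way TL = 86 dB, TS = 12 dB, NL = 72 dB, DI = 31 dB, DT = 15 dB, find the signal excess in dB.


0 dB


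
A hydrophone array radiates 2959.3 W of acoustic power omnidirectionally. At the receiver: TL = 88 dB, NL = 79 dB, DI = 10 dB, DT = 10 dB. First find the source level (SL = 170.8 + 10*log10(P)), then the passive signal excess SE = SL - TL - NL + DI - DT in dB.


Step 1: SL = 170.8 + 10*log10(2959.3) = 205.51 dB
Step 2: SE = SL - TL - NL + DI - DT = 205.51 - 88 - 79 + 10 - 10 = 38.51

38.51 dB


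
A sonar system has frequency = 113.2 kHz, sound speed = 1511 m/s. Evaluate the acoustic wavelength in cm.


lambda = c/f = 1511 / 113200 = 0.0133 m = 1.33 cm

1.33 cm


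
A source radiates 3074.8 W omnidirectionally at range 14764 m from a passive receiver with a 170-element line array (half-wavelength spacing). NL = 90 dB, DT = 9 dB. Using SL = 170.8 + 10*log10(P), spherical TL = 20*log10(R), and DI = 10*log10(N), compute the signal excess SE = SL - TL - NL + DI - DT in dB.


Step 1: SL = 170.8 + 10*log10(3074.8) = 205.68 dB
Step 2: TL = 20*log10(14764) = 83.38 dB
Step 3: DI = 10*log10(170) = 22.3 dB
Step 4: SE = SL - TL - NL + DI - DT = 205.68 - 83.38 - 90 + 22.3 - 9 = 45.6

45.6 dB


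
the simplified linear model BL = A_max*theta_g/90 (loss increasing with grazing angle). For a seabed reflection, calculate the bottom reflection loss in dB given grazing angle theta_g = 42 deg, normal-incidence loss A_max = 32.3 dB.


15.07 dB


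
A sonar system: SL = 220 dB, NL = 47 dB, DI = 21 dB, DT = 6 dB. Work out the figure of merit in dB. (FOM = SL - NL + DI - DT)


188 dB


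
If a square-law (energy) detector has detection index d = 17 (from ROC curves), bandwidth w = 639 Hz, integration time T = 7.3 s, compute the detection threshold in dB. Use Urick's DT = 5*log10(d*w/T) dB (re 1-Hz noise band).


DT = 5*log10(d*w/T) = 5*log10(17 * 639 / 7.3) = 5*log10(1488.08) = 15.86

15.86 dB


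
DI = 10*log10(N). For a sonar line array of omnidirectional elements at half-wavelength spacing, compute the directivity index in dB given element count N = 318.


DI = 10*log10(318) = 25.02

25.02 dB


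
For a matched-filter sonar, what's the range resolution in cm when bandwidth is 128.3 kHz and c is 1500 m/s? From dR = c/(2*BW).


0.58 cm


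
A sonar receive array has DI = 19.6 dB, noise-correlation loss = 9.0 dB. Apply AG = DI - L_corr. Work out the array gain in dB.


AG = DI - L_corr = 19.6 - 9.0 = 10.6

10.6 dB


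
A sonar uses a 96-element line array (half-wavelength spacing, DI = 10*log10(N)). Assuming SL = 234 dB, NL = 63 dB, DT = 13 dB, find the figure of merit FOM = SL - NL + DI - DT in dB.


Step 1: DI = 10*log10(96) = 19.82 dB
Step 2: FOM = SL - NL + DI - DT = 234 - 63 + 19.82 - 13 = 177.82

177.82 dB


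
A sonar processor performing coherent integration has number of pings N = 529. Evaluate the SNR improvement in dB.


27.23 dB


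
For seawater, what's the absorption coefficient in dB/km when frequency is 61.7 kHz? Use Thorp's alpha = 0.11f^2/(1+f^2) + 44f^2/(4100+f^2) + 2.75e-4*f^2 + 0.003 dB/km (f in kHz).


f^2 = 3806.89
alpha = 0.11*3806.89/(1+3806.89) + 44*3806.89/(4100+3806.89) + 2.75e-4*3806.89 + 0.003 = 22.344

22.344 dB/km


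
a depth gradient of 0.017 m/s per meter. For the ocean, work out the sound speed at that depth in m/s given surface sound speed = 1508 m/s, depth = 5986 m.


c = 1508 + 0.017 * 5986 = 1609.762

1609.762 m/s


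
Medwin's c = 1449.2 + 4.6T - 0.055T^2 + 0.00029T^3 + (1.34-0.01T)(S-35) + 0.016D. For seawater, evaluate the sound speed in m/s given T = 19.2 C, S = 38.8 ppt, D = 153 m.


c = 1449.2 + 4.6*19.2 - 0.055*19.2^2 + 0.00029*19.2^3 + (1.34 - 0.01*19.2)*(38.8 - 35) + 0.016*153 = 1526.11

1526.11 m/s


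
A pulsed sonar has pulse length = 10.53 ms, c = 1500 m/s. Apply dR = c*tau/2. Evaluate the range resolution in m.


dR = c*tau/2 = 1500 * 10.53e-3 / 2 = 7.8975

7.8975 m


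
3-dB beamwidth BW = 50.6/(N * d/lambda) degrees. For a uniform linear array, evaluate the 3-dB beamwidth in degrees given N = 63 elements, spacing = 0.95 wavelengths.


BW = 50.6 / (63 * 0.95) = 50.6 / 59.85 = 0.85

0.85 deg


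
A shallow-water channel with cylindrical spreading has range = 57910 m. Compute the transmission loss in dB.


TL = 10*log10(57910) = 47.63

47.63 dB


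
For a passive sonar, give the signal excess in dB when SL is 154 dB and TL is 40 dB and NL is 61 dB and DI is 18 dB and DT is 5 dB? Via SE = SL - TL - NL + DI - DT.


66 dB


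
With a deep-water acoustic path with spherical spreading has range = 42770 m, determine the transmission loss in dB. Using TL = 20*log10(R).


TL = 20*log10(42770) = 92.62

92.62 dB


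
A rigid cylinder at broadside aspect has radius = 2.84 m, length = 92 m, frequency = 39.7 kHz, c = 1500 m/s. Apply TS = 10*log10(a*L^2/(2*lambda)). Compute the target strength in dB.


lambda = 1500/39700 = 0.03778 m
TS = 10*log10(2.84*92^2/(2*0.03778)) = 55.03

55.03 dB


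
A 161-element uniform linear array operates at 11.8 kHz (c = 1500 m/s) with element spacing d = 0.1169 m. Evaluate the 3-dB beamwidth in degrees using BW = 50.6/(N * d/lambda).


Step 1: lambda = 1500/11800 = 0.12712 m
Step 2: d/lambda = 0.1169/0.12712 = 0.9196
Step 3: BW = 50.6/(N * d/lambda) = 50.6/(161 * 0.9196) = 0.34

0.34 deg


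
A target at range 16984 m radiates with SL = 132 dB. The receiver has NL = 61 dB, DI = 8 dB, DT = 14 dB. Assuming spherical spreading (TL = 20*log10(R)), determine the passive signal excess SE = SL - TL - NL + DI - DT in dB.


-19.6 dB


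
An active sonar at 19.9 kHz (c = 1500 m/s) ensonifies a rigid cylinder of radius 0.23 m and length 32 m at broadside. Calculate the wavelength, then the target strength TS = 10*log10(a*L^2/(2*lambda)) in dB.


Step 1: lambda = c/f = 1500/19900 = 0.07538 m
Step 2: TS = 10*log10(a*L^2/(2*lambda)) = 10*log10(0.23*32^2/(2*0.07538)) = 31.94

31.94 dB


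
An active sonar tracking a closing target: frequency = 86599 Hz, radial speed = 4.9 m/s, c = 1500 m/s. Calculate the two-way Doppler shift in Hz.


565.78 Hz


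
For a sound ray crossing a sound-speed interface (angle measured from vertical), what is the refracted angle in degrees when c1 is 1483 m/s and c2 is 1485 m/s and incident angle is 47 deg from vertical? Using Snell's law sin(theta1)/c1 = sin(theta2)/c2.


sin(theta2) = (c2/c1)*sin(theta1) = (1485/1483)*sin(47 deg) = 0.73234
theta2 = arcsin(0.73234) = 47.08

47.08 deg


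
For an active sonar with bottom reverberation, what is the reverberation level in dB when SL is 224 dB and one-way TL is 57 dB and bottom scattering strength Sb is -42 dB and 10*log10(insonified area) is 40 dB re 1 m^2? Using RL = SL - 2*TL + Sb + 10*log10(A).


RL = SL - 2*TL + Sb + 10*log10(A) = 224 - 2*57 + (-42) + 40 = 108

108 dB


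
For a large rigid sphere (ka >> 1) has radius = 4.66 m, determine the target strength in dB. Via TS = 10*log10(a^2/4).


TS = 10*log10(4.66^2 / 4) = 10*log10(5.4289) = 7.35

7.35 dB


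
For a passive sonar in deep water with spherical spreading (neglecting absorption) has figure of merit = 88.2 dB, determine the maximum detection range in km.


At max range FOM = TL, so 20*log10(R) = 88.2
R = 10^(88.2/20) = 25703.96 m = 25.7 km

25.7 km


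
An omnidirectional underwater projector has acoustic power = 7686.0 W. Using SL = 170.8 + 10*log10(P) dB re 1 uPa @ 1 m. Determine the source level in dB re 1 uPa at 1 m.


209.66 dB


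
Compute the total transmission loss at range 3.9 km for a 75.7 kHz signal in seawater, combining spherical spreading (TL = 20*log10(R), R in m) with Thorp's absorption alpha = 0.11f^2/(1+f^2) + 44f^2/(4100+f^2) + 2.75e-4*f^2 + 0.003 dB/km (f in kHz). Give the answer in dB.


Step 1 (Thorp): alpha = 0.11*5730.49/(1+5730.49) + 44*5730.49/(4100+5730.49) + 2.75e-4*5730.49 + 0.003 = 27.3378 dB/km
Step 2: TL_spread = 20*log10(3900) = 71.82 dB
Step 3: TL_abs = alpha*R = 27.3378 * 3.9 = 106.62 dB
Step 4: TL_total = 71.82 + 106.62 = 178.44

178.44 dB


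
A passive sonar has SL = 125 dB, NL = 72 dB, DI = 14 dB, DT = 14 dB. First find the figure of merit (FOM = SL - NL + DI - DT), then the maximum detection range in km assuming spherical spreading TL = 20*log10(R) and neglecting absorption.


Step 1: FOM = SL - NL + DI - DT = 125 - 72 + 14 - 14 = 53 dB
Step 2: at max range FOM = TL = 20*log10(R), so R = 10^(53/20) = 446.68 m = 0.45 km

0.45 km


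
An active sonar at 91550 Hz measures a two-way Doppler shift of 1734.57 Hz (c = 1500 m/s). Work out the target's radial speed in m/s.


From fd = 2*f*v/c, v = c*fd/(2*f) = 1500 * 1734.57 / (2*91550) = 14.21

14.21 m/s


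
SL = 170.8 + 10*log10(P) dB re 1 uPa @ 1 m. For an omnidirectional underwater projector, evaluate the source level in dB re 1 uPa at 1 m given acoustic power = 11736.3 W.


SL = 170.8 + 10*log10(11736.3) = 170.8 + 40.7 = 211.5

211.5 dB


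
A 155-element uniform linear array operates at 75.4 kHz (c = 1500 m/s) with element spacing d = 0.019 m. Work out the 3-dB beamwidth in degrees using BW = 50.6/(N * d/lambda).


Step 1: lambda = 1500/75400 = 0.01989 m
Step 2: d/lambda = 0.019/0.01989 = 0.9553
Step 3: BW = 50.6/(N * d/lambda) = 50.6/(155 * 0.9553) = 0.34

0.34 deg


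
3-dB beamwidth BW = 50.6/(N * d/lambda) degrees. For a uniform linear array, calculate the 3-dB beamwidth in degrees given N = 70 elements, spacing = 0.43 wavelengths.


1.68 deg


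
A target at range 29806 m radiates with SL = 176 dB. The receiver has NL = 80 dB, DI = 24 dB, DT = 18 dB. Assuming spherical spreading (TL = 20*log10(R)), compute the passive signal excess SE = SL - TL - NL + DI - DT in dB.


12.51 dB


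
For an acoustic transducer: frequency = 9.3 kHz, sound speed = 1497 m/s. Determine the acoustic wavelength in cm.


16.1 cm


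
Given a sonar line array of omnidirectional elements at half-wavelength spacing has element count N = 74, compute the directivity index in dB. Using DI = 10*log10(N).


DI = 10*log10(74) = 18.69

18.69 dB
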